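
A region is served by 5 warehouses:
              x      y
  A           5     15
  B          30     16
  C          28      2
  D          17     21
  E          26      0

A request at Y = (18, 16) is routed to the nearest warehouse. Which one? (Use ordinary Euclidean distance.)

D

Since √ is increasing, it suffices to compare squared distances:
|YA|² = (18−5)² + (16−15)² = 169 + 1 = 170
|YB|² = (18−30)² + (16−16)² = 144 + 0 = 144
|YC|² = (18−28)² + (16−2)² = 100 + 196 = 296
|YD|² = (18−17)² + (16−21)² = 1 + 25 = 26
|YE|² = (18−26)² + (16−0)² = 64 + 256 = 320
Minimum is at D.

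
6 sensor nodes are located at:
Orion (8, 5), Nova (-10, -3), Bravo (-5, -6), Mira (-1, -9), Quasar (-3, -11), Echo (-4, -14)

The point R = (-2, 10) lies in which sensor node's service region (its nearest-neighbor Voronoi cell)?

Squared Euclidean distances:
d²(R, Orion) = (-2−8)² + (10−5)² = 100 + 25 = 125
d²(R, Nova) = (-2−(-10))² + (10−(-3))² = 64 + 169 = 233
d²(R, Bravo) = (-2−(-5))² + (10−(-6))² = 9 + 256 = 265
d²(R, Mira) = (-2−(-1))² + (10−(-9))² = 1 + 361 = 362
d²(R, Quasar) = (-2−(-3))² + (10−(-11))² = 1 + 441 = 442
d²(R, Echo) = (-2−(-4))² + (10−(-14))² = 4 + 576 = 580
Orion is nearest.

Orion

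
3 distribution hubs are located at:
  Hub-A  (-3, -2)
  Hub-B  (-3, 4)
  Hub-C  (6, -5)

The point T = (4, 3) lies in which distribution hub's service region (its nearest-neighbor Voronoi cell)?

Hub-B

Compare squared distances (the ordering matches that of the actual distances):
d²(T, Hub-A) = (4−(-3))² + (3−(-2))² = 49 + 25 = 74
d²(T, Hub-B) = (4−(-3))² + (3−4)² = 49 + 1 = 50
d²(T, Hub-C) = (4−6)² + (3−(-5))² = 4 + 64 = 68
The smallest is to Hub-B, so T lies in the Voronoi region of Hub-B.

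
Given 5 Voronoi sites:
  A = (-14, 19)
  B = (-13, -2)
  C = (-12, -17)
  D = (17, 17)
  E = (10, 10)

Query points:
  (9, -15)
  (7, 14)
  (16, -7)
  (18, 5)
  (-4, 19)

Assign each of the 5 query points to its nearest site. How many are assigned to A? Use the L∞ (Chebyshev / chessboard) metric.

1

(9, -15) — d to each: A:34, B:22, C:21, D:32, E:25 → nearest is C
(7, 14) — d to each: A:21, B:20, C:31, D:10, E:4 → nearest is E
(16, -7) — d to each: A:30, B:29, C:28, D:24, E:17 → nearest is E
(18, 5) — d to each: A:32, B:31, C:30, D:12, E:8 → nearest is E
(-4, 19) — d to each: A:10, B:21, C:36, D:21, E:14 → nearest is A
1 of the 5 points has A as nearest.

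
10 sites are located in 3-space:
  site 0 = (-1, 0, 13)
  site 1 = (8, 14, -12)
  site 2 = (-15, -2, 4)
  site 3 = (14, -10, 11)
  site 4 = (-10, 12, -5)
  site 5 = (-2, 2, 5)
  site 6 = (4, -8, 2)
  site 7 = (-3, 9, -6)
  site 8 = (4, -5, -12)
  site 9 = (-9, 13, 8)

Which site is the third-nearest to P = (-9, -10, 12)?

site 5

Since √ is increasing, it suffices to compare squared distances:
d²(P, site 0) = (-9−(-1))² + (-10−0)² + (12−13)² = 64 + 100 + 1 = 165
d²(P, site 1) = (-9−8)² + (-10−14)² + (12−(-12))² = 289 + 576 + 576 = 1441
d²(P, site 2) = (-9−(-15))² + (-10−(-2))² + (12−4)² = 36 + 64 + 64 = 164
d²(P, site 3) = (-9−14)² + (-10−(-10))² + (12−11)² = 529 + 0 + 1 = 530
d²(P, site 4) = (-9−(-10))² + (-10−12)² + (12−(-5))² = 1 + 484 + 289 = 774
d²(P, site 5) = (-9−(-2))² + (-10−2)² + (12−5)² = 49 + 144 + 49 = 242
d²(P, site 6) = (-9−4)² + (-10−(-8))² + (12−2)² = 169 + 4 + 100 = 273
d²(P, site 7) = (-9−(-3))² + (-10−9)² + (12−(-6))² = 36 + 361 + 324 = 721
d²(P, site 8) = (-9−4)² + (-10−(-5))² + (12−(-12))² = 169 + 25 + 576 = 770
d²(P, site 9) = (-9−(-9))² + (-10−13)² + (12−8)² = 0 + 529 + 16 = 545
Sorted ascending: site 2, site 0, site 5, site 6, … — the third-nearest is site 5.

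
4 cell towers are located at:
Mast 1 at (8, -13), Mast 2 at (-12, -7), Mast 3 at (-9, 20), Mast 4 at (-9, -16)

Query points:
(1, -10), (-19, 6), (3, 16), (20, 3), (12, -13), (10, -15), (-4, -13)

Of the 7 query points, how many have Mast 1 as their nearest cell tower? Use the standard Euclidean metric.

4

(1, -10) — d² to each: Mast 1:58, Mast 2:178, Mast 3:1000, Mast 4:136 → nearest is Mast 1
(-19, 6) — d² to each: Mast 1:1090, Mast 2:218, Mast 3:296, Mast 4:584 → nearest is Mast 2
(3, 16) — d² to each: Mast 1:866, Mast 2:754, Mast 3:160, Mast 4:1168 → nearest is Mast 3
(20, 3) — d² to each: Mast 1:400, Mast 2:1124, Mast 3:1130, Mast 4:1202 → nearest is Mast 1
(12, -13) — d² to each: Mast 1:16, Mast 2:612, Mast 3:1530, Mast 4:450 → nearest is Mast 1
(10, -15) — d² to each: Mast 1:8, Mast 2:548, Mast 3:1586, Mast 4:362 → nearest is Mast 1
(-4, -13) — d² to each: Mast 1:144, Mast 2:100, Mast 3:1114, Mast 4:34 → nearest is Mast 4
4 of the 7 points have Mast 1 as nearest.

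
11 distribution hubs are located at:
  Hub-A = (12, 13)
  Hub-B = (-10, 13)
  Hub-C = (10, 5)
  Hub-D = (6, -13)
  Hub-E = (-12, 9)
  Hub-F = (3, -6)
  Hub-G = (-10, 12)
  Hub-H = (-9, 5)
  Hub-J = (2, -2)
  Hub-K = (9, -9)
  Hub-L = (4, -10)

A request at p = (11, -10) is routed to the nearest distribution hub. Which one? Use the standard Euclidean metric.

Squared Euclidean distances:
d²(p, Hub-A) = (11−12)² + (-10−13)² = 1 + 529 = 530
d²(p, Hub-B) = (11−(-10))² + (-10−13)² = 441 + 529 = 970
d²(p, Hub-C) = (11−10)² + (-10−5)² = 1 + 225 = 226
d²(p, Hub-D) = (11−6)² + (-10−(-13))² = 25 + 9 = 34
d²(p, Hub-E) = (11−(-12))² + (-10−9)² = 529 + 361 = 890
d²(p, Hub-F) = (11−3)² + (-10−(-6))² = 64 + 16 = 80
d²(p, Hub-G) = (11−(-10))² + (-10−12)² = 441 + 484 = 925
d²(p, Hub-H) = (11−(-9))² + (-10−5)² = 400 + 225 = 625
d²(p, Hub-J) = (11−2)² + (-10−(-2))² = 81 + 64 = 145
d²(p, Hub-K) = (11−9)² + (-10−(-9))² = 4 + 1 = 5
d²(p, Hub-L) = (11−4)² + (-10−(-10))² = 49 + 0 = 49
The smallest is to Hub-K, so p lies in the Voronoi region of Hub-K.

Hub-K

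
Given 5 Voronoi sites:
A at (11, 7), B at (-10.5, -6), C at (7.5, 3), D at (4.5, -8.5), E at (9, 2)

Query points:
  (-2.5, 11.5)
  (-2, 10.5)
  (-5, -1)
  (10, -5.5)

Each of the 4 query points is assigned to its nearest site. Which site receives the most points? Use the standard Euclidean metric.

C

(-2.5, 11.5) — d² to each: A:202.5, B:370.25, C:172.25, D:449, E:222.5 → nearest is C
(-2, 10.5) — d² to each: A:181.25, B:344.5, C:146.5, D:403.25, E:193.25 → nearest is C
(-5, -1) — d² to each: A:320, B:55.25, C:172.25, D:146.5, E:205 → nearest is B
(10, -5.5) — d² to each: A:157.25, B:420.5, C:78.5, D:39.25, E:57.25 → nearest is D
Tally — B:1, C:2, D:1. C captures the most (2).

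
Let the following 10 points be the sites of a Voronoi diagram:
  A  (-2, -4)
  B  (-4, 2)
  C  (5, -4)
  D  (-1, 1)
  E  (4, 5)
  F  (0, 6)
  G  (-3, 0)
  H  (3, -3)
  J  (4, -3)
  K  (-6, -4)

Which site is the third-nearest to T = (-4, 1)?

D

Since √ is increasing, it suffices to compare squared distances:
|TA|² = 4 + 25 = 29
|TB|² = 0 + 1 = 1
|TC|² = 81 + 25 = 106
|TD|² = 9 + 0 = 9
|TE|² = 64 + 16 = 80
|TF|² = 16 + 25 = 41
|TG|² = 1 + 1 = 2
|TH|² = 49 + 16 = 65
|TJ|² = 64 + 16 = 80
|TK|² = 4 + 25 = 29
Sorted ascending: B, G, D, A, … — the third-nearest is D.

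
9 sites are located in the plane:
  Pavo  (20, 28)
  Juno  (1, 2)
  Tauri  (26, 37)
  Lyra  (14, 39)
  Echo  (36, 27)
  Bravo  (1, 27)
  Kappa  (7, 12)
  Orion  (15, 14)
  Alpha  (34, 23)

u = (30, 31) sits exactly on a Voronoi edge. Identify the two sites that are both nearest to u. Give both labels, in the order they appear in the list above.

Squared distances from u to each site:
d²(u, Pavo) = (30−20)² + (31−28)² = 100 + 9 = 109
d²(u, Juno) = (30−1)² + (31−2)² = 841 + 841 = 1682
d²(u, Tauri) = (30−26)² + (31−37)² = 16 + 36 = 52
d²(u, Lyra) = (30−14)² + (31−39)² = 256 + 64 = 320
d²(u, Echo) = (30−36)² + (31−27)² = 36 + 16 = 52
d²(u, Bravo) = (30−1)² + (31−27)² = 841 + 16 = 857
d²(u, Kappa) = (30−7)² + (31−12)² = 529 + 361 = 890
d²(u, Orion) = (30−15)² + (31−14)² = 225 + 289 = 514
d²(u, Alpha) = (30−34)² + (31−23)² = 16 + 64 = 80
u is equidistant from Tauri and Echo (both at squared distance 52), and every other site is strictly farther — so u lies on the Tauri–Echo Voronoi edge.

Tauri and Echo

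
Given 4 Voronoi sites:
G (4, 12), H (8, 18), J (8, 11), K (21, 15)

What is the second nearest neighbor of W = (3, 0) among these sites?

J

Compare squared distances (the ordering matches that of the actual distances):
|WG|² = (3−4)² + (0−12)² = 1 + 144 = 145
|WH|² = (3−8)² + (0−18)² = 25 + 324 = 349
|WJ|² = (3−8)² + (0−11)² = 25 + 121 = 146
|WK|² = (3−21)² + (0−15)² = 324 + 225 = 549
Sorted ascending: G, J, H, … — the second-nearest is J.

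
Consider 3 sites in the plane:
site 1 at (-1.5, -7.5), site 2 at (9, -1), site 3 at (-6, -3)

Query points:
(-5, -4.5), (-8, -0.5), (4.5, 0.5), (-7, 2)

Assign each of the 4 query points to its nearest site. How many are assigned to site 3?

3

(-5, -4.5) — d² to each: site 1:21.25, site 2:208.25, site 3:3.25 → nearest is site 3
(-8, -0.5) — d² to each: site 1:91.25, site 2:289.25, site 3:10.25 → nearest is site 3
(4.5, 0.5) — d² to each: site 1:100, site 2:22.5, site 3:122.5 → nearest is site 2
(-7, 2) — d² to each: site 1:120.5, site 2:265, site 3:26 → nearest is site 3
3 of the 4 points have site 3 as nearest.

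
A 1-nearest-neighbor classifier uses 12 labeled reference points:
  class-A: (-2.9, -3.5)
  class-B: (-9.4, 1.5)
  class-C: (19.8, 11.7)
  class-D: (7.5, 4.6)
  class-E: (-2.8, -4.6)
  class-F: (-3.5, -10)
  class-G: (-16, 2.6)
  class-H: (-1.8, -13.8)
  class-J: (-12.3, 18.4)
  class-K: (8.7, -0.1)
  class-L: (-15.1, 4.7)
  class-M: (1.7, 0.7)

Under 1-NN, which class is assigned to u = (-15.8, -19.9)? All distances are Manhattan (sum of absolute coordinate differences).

class-H

d(u, class-A) = 12.9 + 16.4 = 29.3
d(u, class-B) = 6.4 + 21.4 = 27.8
d(u, class-C) = 35.6 + 31.6 = 67.2
d(u, class-D) = 23.3 + 24.5 = 47.8
d(u, class-E) = 13 + 15.3 = 28.3
d(u, class-F) = 12.3 + 9.9 = 22.2
d(u, class-G) = 0.2 + 22.5 = 22.7
d(u, class-H) = 14 + 6.1 = 20.1
d(u, class-J) = 3.5 + 38.3 = 41.8
d(u, class-K) = 24.5 + 19.8 = 44.3
d(u, class-L) = 0.7 + 24.6 = 25.3
d(u, class-M) = 17.5 + 20.6 = 38.1
Minimum is at class-H.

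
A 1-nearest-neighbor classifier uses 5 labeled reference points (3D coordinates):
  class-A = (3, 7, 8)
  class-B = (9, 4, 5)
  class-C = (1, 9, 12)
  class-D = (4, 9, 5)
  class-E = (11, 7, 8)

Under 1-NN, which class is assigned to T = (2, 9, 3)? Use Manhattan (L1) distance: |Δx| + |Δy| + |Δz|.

d(T, class-A) = 1 + 2 + 5 = 8
d(T, class-B) = 7 + 5 + 2 = 14
d(T, class-C) = 1 + 0 + 9 = 10
d(T, class-D) = 2 + 0 + 2 = 4
d(T, class-E) = 9 + 2 + 5 = 16
The smallest is to class-D, so T lies in the Voronoi region of class-D.

class-D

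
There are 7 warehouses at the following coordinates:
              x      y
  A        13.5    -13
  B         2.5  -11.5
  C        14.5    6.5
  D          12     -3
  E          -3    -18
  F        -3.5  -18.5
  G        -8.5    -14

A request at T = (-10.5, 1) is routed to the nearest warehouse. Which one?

G

Compare squared distances (the ordering matches that of the actual distances):
|TA|² = (-10.5−13.5)² + (1−(-13))² = 576 + 196 = 772
|TB|² = (-10.5−2.5)² + (1−(-11.5))² = 169 + 156.25 = 325.25
|TC|² = (-10.5−14.5)² + (1−6.5)² = 625 + 30.25 = 655.25
|TD|² = (-10.5−12)² + (1−(-3))² = 506.25 + 16 = 522.25
|TE|² = (-10.5−(-3))² + (1−(-18))² = 56.25 + 361 = 417.25
|TF|² = (-10.5−(-3.5))² + (1−(-18.5))² = 49 + 380.25 = 429.25
|TG|² = (-10.5−(-8.5))² + (1−(-14))² = 4 + 225 = 229
G is nearest.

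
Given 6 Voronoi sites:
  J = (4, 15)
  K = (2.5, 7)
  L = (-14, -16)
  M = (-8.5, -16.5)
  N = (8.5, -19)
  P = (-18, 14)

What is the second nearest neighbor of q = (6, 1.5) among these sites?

Since √ is increasing, it suffices to compare squared distances:
|qJ|² = (6−4)² + (1.5−15)² = 4 + 182.25 = 186.25
|qK|² = (6−2.5)² + (1.5−7)² = 12.25 + 30.25 = 42.5
|qL|² = (6−(-14))² + (1.5−(-16))² = 400 + 306.25 = 706.25
|qM|² = (6−(-8.5))² + (1.5−(-16.5))² = 210.25 + 324 = 534.25
|qN|² = (6−8.5)² + (1.5−(-19))² = 6.25 + 420.25 = 426.5
|qP|² = (6−(-18))² + (1.5−14)² = 576 + 156.25 = 732.25
Sorted ascending: K, J, N, … — the second-nearest is J.

J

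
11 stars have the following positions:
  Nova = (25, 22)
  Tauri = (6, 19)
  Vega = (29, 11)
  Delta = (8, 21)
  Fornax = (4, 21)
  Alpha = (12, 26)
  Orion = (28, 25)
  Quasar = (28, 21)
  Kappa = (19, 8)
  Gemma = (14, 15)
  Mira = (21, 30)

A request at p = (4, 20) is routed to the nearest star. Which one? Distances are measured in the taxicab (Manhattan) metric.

d(p, Nova) = |4−25| + |20−22| = 21 + 2 = 23
d(p, Tauri) = |4−6| + |20−19| = 2 + 1 = 3
d(p, Vega) = |4−29| + |20−11| = 25 + 9 = 34
d(p, Delta) = |4−8| + |20−21| = 4 + 1 = 5
d(p, Fornax) = |4−4| + |20−21| = 0 + 1 = 1
d(p, Alpha) = |4−12| + |20−26| = 8 + 6 = 14
d(p, Orion) = |4−28| + |20−25| = 24 + 5 = 29
d(p, Quasar) = |4−28| + |20−21| = 24 + 1 = 25
d(p, Kappa) = |4−19| + |20−8| = 15 + 12 = 27
d(p, Gemma) = |4−14| + |20−15| = 10 + 5 = 15
d(p, Mira) = |4−21| + |20−30| = 17 + 10 = 27
Fornax is nearest.

Fornax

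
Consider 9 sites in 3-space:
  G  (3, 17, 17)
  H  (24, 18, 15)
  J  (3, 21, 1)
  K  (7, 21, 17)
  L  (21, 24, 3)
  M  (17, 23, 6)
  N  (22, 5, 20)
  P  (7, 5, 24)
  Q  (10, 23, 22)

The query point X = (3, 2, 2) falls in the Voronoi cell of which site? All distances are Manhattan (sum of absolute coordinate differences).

d(X,G) = |3−3| + |2−17| + |2−17| = 0 + 15 + 15 = 30
d(X,H) = |3−24| + |2−18| + |2−15| = 21 + 16 + 13 = 50
d(X,J) = |3−3| + |2−21| + |2−1| = 0 + 19 + 1 = 20
d(X,K) = |3−7| + |2−21| + |2−17| = 4 + 19 + 15 = 38
d(X,L) = |3−21| + |2−24| + |2−3| = 18 + 22 + 1 = 41
d(X,M) = |3−17| + |2−23| + |2−6| = 14 + 21 + 4 = 39
d(X,N) = |3−22| + |2−5| + |2−20| = 19 + 3 + 18 = 40
d(X,P) = |3−7| + |2−5| + |2−24| = 4 + 3 + 22 = 29
d(X,Q) = |3−10| + |2−23| + |2−22| = 7 + 21 + 20 = 48
The smallest is to J, so X lies in the Voronoi region of J.

J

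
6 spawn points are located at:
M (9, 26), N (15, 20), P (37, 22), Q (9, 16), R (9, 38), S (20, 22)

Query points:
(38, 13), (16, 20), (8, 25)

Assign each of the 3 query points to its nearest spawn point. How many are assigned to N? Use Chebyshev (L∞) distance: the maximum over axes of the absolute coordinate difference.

1

(38, 13) — d to each: M:29, N:23, P:9, Q:29, R:29, S:18 → nearest is P
(16, 20) — d to each: M:7, N:1, P:21, Q:7, R:18, S:4 → nearest is N
(8, 25) — d to each: M:1, N:7, P:29, Q:9, R:13, S:12 → nearest is M
1 of the 3 points has N as nearest.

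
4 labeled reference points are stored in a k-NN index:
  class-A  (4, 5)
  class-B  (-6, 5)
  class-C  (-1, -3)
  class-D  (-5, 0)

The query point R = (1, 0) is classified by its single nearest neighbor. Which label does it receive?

class-C

Compare squared distances (the ordering matches that of the actual distances):
d²(R, class-A) = (1−4)² + (0−5)² = 9 + 25 = 34
d²(R, class-B) = (1−(-6))² + (0−5)² = 49 + 25 = 74
d²(R, class-C) = (1−(-1))² + (0−(-3))² = 4 + 9 = 13
d²(R, class-D) = (1−(-5))² + (0−0)² = 36 + 0 = 36
The smallest is to class-C, so R lies in the Voronoi region of class-C.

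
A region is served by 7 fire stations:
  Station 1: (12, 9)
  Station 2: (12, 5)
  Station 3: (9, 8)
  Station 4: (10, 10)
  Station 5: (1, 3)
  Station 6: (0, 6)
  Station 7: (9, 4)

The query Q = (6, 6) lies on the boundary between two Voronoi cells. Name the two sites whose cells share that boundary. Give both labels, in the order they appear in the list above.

Squared distances from Q to each site:
d²(Q, Station 1) = (6−12)² + (6−9)² = 36 + 9 = 45
d²(Q, Station 2) = (6−12)² + (6−5)² = 36 + 1 = 37
d²(Q, Station 3) = (6−9)² + (6−8)² = 9 + 4 = 13
d²(Q, Station 4) = (6−10)² + (6−10)² = 16 + 16 = 32
d²(Q, Station 5) = (6−1)² + (6−3)² = 25 + 9 = 34
d²(Q, Station 6) = (6−0)² + (6−6)² = 36 + 0 = 36
d²(Q, Station 7) = (6−9)² + (6−4)² = 9 + 4 = 13
Q is equidistant from Station 3 and Station 7 (both at squared distance 13), and every other site is strictly farther — so Q lies on the Station 3–Station 7 Voronoi edge.

Station 3 and Station 7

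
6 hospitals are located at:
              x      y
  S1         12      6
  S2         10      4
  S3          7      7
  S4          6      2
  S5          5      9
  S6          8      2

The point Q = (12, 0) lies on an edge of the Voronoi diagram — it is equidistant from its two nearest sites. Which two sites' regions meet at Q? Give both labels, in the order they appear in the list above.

Squared distances from Q to each site:
|QS1|² = (12−12)² + (0−6)² = 0 + 36 = 36
|QS2|² = (12−10)² + (0−4)² = 4 + 16 = 20
|QS3|² = (12−7)² + (0−7)² = 25 + 49 = 74
|QS4|² = (12−6)² + (0−2)² = 36 + 4 = 40
|QS5|² = (12−5)² + (0−9)² = 49 + 81 = 130
|QS6|² = (12−8)² + (0−2)² = 16 + 4 = 20
Q is equidistant from S2 and S6 (both at squared distance 20), and every other site is strictly farther — so Q lies on the S2–S6 Voronoi edge.

S2 and S6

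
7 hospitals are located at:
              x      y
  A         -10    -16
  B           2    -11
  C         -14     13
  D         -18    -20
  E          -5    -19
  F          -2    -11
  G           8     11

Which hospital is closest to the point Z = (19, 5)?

Compare squared distances (the ordering matches that of the actual distances):
|ZA|² = (19−(-10))² + (5−(-16))² = 841 + 441 = 1282
|ZB|² = (19−2)² + (5−(-11))² = 289 + 256 = 545
|ZC|² = (19−(-14))² + (5−13)² = 1089 + 64 = 1153
|ZD|² = (19−(-18))² + (5−(-20))² = 1369 + 625 = 1994
|ZE|² = (19−(-5))² + (5−(-19))² = 576 + 576 = 1152
|ZF|² = (19−(-2))² + (5−(-11))² = 441 + 256 = 697
|ZG|² = (19−8)² + (5−11)² = 121 + 36 = 157
Minimum is at G.

G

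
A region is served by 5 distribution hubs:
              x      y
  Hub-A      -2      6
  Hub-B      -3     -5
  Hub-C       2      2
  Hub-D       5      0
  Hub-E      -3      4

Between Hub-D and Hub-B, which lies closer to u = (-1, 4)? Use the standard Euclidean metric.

Hub-D

Compare squared distances:
d²(u, Hub-D) = (-1−5)² + (4−0)² = 36 + 16 = 52
d²(u, Hub-B) = (-1−(-3))² + (4−(-5))² = 4 + 81 = 85
52 < 85, so Hub-D is closer.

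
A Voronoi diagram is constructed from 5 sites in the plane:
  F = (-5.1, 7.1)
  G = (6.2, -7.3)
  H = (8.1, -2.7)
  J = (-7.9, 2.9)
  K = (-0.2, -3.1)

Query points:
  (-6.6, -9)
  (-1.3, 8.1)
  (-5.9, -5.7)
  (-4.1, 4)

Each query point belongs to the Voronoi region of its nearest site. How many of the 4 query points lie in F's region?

2

(-6.6, -9) — d² to each: F:261.46, G:166.73, H:255.78, J:143.3, K:75.77 → nearest is K
(-1.3, 8.1) — d² to each: F:15.44, G:293.41, H:205, J:70.6, K:126.65 → nearest is F
(-5.9, -5.7) — d² to each: F:164.48, G:148.97, H:205, J:77.96, K:39.25 → nearest is K
(-4.1, 4) — d² to each: F:10.61, G:233.78, H:193.73, J:15.65, K:65.62 → nearest is F
2 of the 4 points have F as nearest.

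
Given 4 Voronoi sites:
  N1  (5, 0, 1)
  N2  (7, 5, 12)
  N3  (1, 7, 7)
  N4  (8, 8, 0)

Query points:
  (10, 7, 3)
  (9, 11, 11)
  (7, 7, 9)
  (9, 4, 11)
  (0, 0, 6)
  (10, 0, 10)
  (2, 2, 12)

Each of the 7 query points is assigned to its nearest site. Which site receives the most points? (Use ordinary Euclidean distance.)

(10, 7, 3) — d² to each: N1:78, N2:94, N3:97, N4:14 → nearest is N4
(9, 11, 11) — d² to each: N1:237, N2:41, N3:96, N4:131 → nearest is N2
(7, 7, 9) — d² to each: N1:117, N2:13, N3:40, N4:83 → nearest is N2
(9, 4, 11) — d² to each: N1:132, N2:6, N3:89, N4:138 → nearest is N2
(0, 0, 6) — d² to each: N1:50, N2:110, N3:51, N4:164 → nearest is N1
(10, 0, 10) — d² to each: N1:106, N2:38, N3:139, N4:168 → nearest is N2
(2, 2, 12) — d² to each: N1:134, N2:34, N3:51, N4:216 → nearest is N2
Tally — N1:1, N2:5, N4:1. N2 captures the most (5).

N2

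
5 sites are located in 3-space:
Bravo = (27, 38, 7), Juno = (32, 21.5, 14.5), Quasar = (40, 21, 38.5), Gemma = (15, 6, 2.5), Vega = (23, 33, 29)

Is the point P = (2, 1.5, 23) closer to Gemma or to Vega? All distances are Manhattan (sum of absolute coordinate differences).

Gemma

d(P, Gemma) = |2−15| + |1.5−6| + |23−2.5| = 13 + 4.5 + 20.5 = 38
d(P, Vega) = |2−23| + |1.5−33| + |23−29| = 21 + 31.5 + 6 = 58.5
38 < 58.5, so Gemma is closer.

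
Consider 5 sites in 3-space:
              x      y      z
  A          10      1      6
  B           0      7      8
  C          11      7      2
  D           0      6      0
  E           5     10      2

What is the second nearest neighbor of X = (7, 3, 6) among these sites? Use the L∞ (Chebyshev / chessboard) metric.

d(X,A) = max(3, 2, 0) = 3
d(X,B) = max(7, 4, 2) = 7
d(X,C) = max(4, 4, 4) = 4
d(X,D) = max(7, 3, 6) = 7
d(X,E) = max(2, 7, 4) = 7
Sorted ascending: A, C, B, … — the second-nearest is C.

C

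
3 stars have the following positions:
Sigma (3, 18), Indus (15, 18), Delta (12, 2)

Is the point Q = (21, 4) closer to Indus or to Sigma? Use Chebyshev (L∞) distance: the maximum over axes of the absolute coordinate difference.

Indus

d(Q, Indus) = max(6, 14) = 14
d(Q, Sigma) = max(18, 14) = 18
14 < 18, so Indus is closer.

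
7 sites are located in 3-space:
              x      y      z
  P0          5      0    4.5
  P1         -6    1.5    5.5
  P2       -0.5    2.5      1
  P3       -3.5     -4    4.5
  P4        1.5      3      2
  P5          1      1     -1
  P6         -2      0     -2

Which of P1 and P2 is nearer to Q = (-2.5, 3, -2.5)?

P2

Compare squared distances:
|QP1|² = (-2.5−(-6))² + (3−1.5)² + (-2.5−5.5)² = 12.25 + 2.25 + 64 = 78.5
|QP2|² = (-2.5−(-0.5))² + (3−2.5)² + (-2.5−1)² = 4 + 0.25 + 12.25 = 16.5
78.5 > 16.5, so P2 is closer.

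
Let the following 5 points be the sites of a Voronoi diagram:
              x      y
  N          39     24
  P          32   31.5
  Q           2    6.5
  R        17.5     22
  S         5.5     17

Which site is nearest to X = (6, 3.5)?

Q

Compare squared distances (the ordering matches that of the actual distances):
|XN|² = (6−39)² + (3.5−24)² = 1089 + 420.25 = 1509.25
|XP|² = (6−32)² + (3.5−31.5)² = 676 + 784 = 1460
|XQ|² = (6−2)² + (3.5−6.5)² = 16 + 9 = 25
|XR|² = (6−17.5)² + (3.5−22)² = 132.25 + 342.25 = 474.5
|XS|² = (6−5.5)² + (3.5−17)² = 0.25 + 182.25 = 182.5
The smallest is to Q, so X lies in the Voronoi region of Q.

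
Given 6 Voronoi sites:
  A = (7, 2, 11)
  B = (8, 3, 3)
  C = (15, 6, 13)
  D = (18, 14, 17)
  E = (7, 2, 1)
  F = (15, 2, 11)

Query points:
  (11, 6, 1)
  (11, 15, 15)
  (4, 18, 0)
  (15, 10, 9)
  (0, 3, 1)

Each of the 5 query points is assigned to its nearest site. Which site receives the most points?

(11, 6, 1) — d² to each: A:132, B:22, C:160, D:369, E:32, F:132 → nearest is B
(11, 15, 15) — d² to each: A:201, B:297, C:101, D:54, E:381, F:201 → nearest is D
(4, 18, 0) — d² to each: A:386, B:250, C:434, D:501, E:266, F:498 → nearest is B
(15, 10, 9) — d² to each: A:132, B:134, C:32, D:89, E:192, F:68 → nearest is C
(0, 3, 1) — d² to each: A:150, B:68, C:378, D:701, E:50, F:326 → nearest is E
Tally — B:2, C:1, D:1, E:1. B captures the most (2).

B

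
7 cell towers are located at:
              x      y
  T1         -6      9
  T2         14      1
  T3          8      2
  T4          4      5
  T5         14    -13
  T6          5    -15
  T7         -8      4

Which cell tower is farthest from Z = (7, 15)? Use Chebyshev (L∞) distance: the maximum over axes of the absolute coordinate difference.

d(Z,T1) = max(13, 6) = 13
d(Z,T2) = max(7, 14) = 14
d(Z,T3) = max(1, 13) = 13
d(Z,T4) = max(3, 10) = 10
d(Z,T5) = max(7, 28) = 28
d(Z,T6) = max(2, 30) = 30
d(Z,T7) = max(15, 11) = 15
The largest is to T6.

T6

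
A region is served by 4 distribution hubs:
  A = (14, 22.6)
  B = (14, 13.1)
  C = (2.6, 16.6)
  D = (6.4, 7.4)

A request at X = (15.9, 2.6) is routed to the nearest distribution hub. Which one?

D

Compare squared distances (the ordering matches that of the actual distances):
|XA|² = (15.9−14)² + (2.6−22.6)² = 3.61 + 400 = 403.61
|XB|² = (15.9−14)² + (2.6−13.1)² = 3.61 + 110.25 = 113.86
|XC|² = (15.9−2.6)² + (2.6−16.6)² = 176.89 + 196 = 372.89
|XD|² = (15.9−6.4)² + (2.6−7.4)² = 90.25 + 23.04 = 113.29
The smallest is to D, so X lies in the Voronoi region of D.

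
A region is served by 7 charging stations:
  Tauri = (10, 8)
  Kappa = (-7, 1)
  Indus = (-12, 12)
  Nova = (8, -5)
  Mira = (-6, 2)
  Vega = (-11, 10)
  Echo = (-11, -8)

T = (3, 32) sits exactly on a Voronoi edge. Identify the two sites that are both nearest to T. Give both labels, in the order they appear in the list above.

Tauri and Indus

Squared distances from T to each site:
d²(T, Tauri) = 49 + 576 = 625
d²(T, Kappa) = 100 + 961 = 1061
d²(T, Indus) = 225 + 400 = 625
d²(T, Nova) = 25 + 1369 = 1394
d²(T, Mira) = 81 + 900 = 981
d²(T, Vega) = 196 + 484 = 680
d²(T, Echo) = 196 + 1600 = 1796
T is equidistant from Tauri and Indus (both at squared distance 625), and every other site is strictly farther — so T lies on the Tauri–Indus Voronoi edge.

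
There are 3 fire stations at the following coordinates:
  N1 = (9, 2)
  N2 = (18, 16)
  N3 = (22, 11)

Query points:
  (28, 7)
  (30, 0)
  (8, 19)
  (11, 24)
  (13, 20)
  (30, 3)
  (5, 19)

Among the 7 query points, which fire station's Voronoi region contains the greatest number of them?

(28, 7) — d² to each: N1:386, N2:181, N3:52 → nearest is N3
(30, 0) — d² to each: N1:445, N2:400, N3:185 → nearest is N3
(8, 19) — d² to each: N1:290, N2:109, N3:260 → nearest is N2
(11, 24) — d² to each: N1:488, N2:113, N3:290 → nearest is N2
(13, 20) — d² to each: N1:340, N2:41, N3:162 → nearest is N2
(30, 3) — d² to each: N1:442, N2:313, N3:128 → nearest is N3
(5, 19) — d² to each: N1:305, N2:178, N3:353 → nearest is N2
Tally — N2:4, N3:3. N2 captures the most (4).

N2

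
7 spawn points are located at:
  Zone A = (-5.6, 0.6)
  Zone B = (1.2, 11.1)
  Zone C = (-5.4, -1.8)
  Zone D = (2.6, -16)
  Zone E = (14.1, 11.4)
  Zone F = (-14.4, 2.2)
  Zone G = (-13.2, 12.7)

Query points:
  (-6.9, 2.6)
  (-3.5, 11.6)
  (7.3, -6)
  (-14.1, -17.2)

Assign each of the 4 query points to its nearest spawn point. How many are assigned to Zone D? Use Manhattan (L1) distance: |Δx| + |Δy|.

(-6.9, 2.6) — d to each: Zone A:3.3, Zone B:16.6, Zone C:5.9, Zone D:28.1, Zone E:29.8, Zone F:7.9, Zone G:16.4 → nearest is Zone A
(-3.5, 11.6) — d to each: Zone A:13.1, Zone B:5.2, Zone C:15.3, Zone D:33.7, Zone E:17.8, Zone F:20.3, Zone G:10.8 → nearest is Zone B
(7.3, -6) — d to each: Zone A:19.5, Zone B:23.2, Zone C:16.9, Zone D:14.7, Zone E:24.2, Zone F:29.9, Zone G:39.2 → nearest is Zone D
(-14.1, -17.2) — d to each: Zone A:26.3, Zone B:43.6, Zone C:24.1, Zone D:17.9, Zone E:56.8, Zone F:19.7, Zone G:30.8 → nearest is Zone D
2 of the 4 points have Zone D as nearest.

2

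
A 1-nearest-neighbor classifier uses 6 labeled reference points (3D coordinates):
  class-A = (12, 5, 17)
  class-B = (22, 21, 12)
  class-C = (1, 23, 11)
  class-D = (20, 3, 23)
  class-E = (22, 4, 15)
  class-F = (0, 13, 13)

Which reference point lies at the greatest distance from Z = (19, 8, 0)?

class-C

Since √ is increasing, it suffices to compare squared distances:
d²(Z, class-A) = (19−12)² + (8−5)² + (0−17)² = 49 + 9 + 289 = 347
d²(Z, class-B) = (19−22)² + (8−21)² + (0−12)² = 9 + 169 + 144 = 322
d²(Z, class-C) = (19−1)² + (8−23)² + (0−11)² = 324 + 225 + 121 = 670
d²(Z, class-D) = (19−20)² + (8−3)² + (0−23)² = 1 + 25 + 529 = 555
d²(Z, class-E) = (19−22)² + (8−4)² + (0−15)² = 9 + 16 + 225 = 250
d²(Z, class-F) = (19−0)² + (8−13)² + (0−13)² = 361 + 25 + 169 = 555
The largest is to class-C.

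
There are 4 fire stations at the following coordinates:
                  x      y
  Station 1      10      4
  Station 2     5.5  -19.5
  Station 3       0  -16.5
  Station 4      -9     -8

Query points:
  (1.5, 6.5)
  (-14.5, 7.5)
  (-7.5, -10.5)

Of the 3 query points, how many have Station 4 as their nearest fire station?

(1.5, 6.5) — d² to each: Station 1:78.5, Station 2:692, Station 3:531.25, Station 4:320.5 → nearest is Station 1
(-14.5, 7.5) — d² to each: Station 1:612.5, Station 2:1129, Station 3:786.25, Station 4:270.5 → nearest is Station 4
(-7.5, -10.5) — d² to each: Station 1:516.5, Station 2:250, Station 3:92.25, Station 4:8.5 → nearest is Station 4
2 of the 3 points have Station 4 as nearest.

2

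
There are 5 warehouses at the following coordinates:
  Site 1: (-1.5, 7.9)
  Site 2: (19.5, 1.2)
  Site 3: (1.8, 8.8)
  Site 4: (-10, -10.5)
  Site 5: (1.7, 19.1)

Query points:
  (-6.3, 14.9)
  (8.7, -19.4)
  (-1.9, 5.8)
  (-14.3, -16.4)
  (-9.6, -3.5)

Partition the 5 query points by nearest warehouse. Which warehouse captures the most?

(-6.3, 14.9) — d² to each: Site 1:72.04, Site 2:853.33, Site 3:102.82, Site 4:658.85, Site 5:81.64 → nearest is Site 1
(8.7, -19.4) — d² to each: Site 1:849.33, Site 2:541, Site 3:842.85, Site 4:428.9, Site 5:1531.25 → nearest is Site 4
(-1.9, 5.8) — d² to each: Site 1:4.57, Site 2:479.12, Site 3:22.69, Site 4:331.3, Site 5:189.85 → nearest is Site 1
(-14.3, -16.4) — d² to each: Site 1:754.33, Site 2:1452.2, Site 3:894.25, Site 4:53.3, Site 5:1516.25 → nearest is Site 4
(-9.6, -3.5) — d² to each: Site 1:195.57, Site 2:868.9, Site 3:281.25, Site 4:49.16, Site 5:638.45 → nearest is Site 4
Tally — Site 1:2, Site 4:3. Site 4 captures the most (3).

Site 4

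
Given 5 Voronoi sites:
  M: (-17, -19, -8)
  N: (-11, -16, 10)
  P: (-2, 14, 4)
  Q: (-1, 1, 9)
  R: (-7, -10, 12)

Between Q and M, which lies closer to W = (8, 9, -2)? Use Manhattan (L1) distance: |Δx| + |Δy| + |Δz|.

Q

d(W,Q) = |8−(-1)| + |9−1| + |-2−9| = 9 + 8 + 11 = 28
d(W,M) = |8−(-17)| + |9−(-19)| + |-2−(-8)| = 25 + 28 + 6 = 59
28 < 59, so Q is closer.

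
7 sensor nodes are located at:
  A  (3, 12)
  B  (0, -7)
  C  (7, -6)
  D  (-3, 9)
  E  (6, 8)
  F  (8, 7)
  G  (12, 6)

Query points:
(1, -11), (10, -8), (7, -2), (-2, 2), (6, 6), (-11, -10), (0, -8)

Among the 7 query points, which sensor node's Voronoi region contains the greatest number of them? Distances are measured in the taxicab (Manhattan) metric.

B

(1, -11) — d to each: A:25, B:5, C:11, D:24, E:24, F:25, G:28 → nearest is B
(10, -8) — d to each: A:27, B:11, C:5, D:30, E:20, F:17, G:16 → nearest is C
(7, -2) — d to each: A:18, B:12, C:4, D:21, E:11, F:10, G:13 → nearest is C
(-2, 2) — d to each: A:15, B:11, C:17, D:8, E:14, F:15, G:18 → nearest is D
(6, 6) — d to each: A:9, B:19, C:13, D:12, E:2, F:3, G:6 → nearest is E
(-11, -10) — d to each: A:36, B:14, C:22, D:27, E:35, F:36, G:39 → nearest is B
(0, -8) — d to each: A:23, B:1, C:9, D:20, E:22, F:23, G:26 → nearest is B
Tally — B:3, C:2, D:1, E:1. B captures the most (3).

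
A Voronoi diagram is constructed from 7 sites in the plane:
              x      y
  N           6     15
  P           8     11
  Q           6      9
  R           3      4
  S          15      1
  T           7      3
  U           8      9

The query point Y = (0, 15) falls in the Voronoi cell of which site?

Squared Euclidean distances:
|YN|² = (0−6)² + (15−15)² = 36 + 0 = 36
|YP|² = (0−8)² + (15−11)² = 64 + 16 = 80
|YQ|² = (0−6)² + (15−9)² = 36 + 36 = 72
|YR|² = (0−3)² + (15−4)² = 9 + 121 = 130
|YS|² = (0−15)² + (15−1)² = 225 + 196 = 421
|YT|² = (0−7)² + (15−3)² = 49 + 144 = 193
|YU|² = (0−8)² + (15−9)² = 64 + 36 = 100
N is nearest.

N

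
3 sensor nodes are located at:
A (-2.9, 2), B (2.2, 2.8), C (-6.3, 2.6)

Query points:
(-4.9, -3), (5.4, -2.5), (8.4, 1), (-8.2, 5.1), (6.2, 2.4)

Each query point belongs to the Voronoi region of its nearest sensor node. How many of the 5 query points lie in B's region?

3

(-4.9, -3) — d² to each: A:29, B:84.05, C:33.32 → nearest is A
(5.4, -2.5) — d² to each: A:89.14, B:38.33, C:162.9 → nearest is B
(8.4, 1) — d² to each: A:128.69, B:41.68, C:218.65 → nearest is B
(-8.2, 5.1) — d² to each: A:37.7, B:113.45, C:9.86 → nearest is C
(6.2, 2.4) — d² to each: A:82.97, B:16.16, C:156.29 → nearest is B
3 of the 5 points have B as nearest.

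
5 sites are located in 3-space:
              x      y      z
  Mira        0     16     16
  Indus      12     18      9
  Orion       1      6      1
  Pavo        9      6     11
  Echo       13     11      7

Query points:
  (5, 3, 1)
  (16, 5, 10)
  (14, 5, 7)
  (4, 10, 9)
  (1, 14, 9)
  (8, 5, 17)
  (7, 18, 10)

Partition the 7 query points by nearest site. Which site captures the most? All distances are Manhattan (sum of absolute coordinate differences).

Pavo

(5, 3, 1) — d to each: Mira:33, Indus:30, Orion:7, Pavo:17, Echo:22 → nearest is Orion
(16, 5, 10) — d to each: Mira:33, Indus:18, Orion:25, Pavo:9, Echo:12 → nearest is Pavo
(14, 5, 7) — d to each: Mira:34, Indus:17, Orion:20, Pavo:10, Echo:7 → nearest is Echo
(4, 10, 9) — d to each: Mira:17, Indus:16, Orion:15, Pavo:11, Echo:12 → nearest is Pavo
(1, 14, 9) — d to each: Mira:10, Indus:15, Orion:16, Pavo:18, Echo:17 → nearest is Mira
(8, 5, 17) — d to each: Mira:20, Indus:25, Orion:24, Pavo:8, Echo:21 → nearest is Pavo
(7, 18, 10) — d to each: Mira:15, Indus:6, Orion:27, Pavo:15, Echo:16 → nearest is Indus
Tally — Mira:1, Indus:1, Orion:1, Pavo:3, Echo:1. Pavo captures the most (3).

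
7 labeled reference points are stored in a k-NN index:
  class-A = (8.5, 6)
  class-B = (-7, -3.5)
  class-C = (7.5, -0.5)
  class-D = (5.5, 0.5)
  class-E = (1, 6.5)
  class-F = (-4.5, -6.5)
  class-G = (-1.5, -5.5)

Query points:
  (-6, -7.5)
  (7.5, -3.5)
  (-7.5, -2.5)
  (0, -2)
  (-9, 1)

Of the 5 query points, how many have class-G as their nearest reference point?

(-6, -7.5) — d² to each: class-A:392.5, class-B:17, class-C:231.25, class-D:196.25, class-E:245, class-F:3.25, class-G:24.25 → nearest is class-F
(7.5, -3.5) — d² to each: class-A:91.25, class-B:210.25, class-C:9, class-D:20, class-E:142.25, class-F:153, class-G:85 → nearest is class-C
(-7.5, -2.5) — d² to each: class-A:328.25, class-B:1.25, class-C:229, class-D:178, class-E:153.25, class-F:25, class-G:45 → nearest is class-B
(0, -2) — d² to each: class-A:136.25, class-B:51.25, class-C:58.5, class-D:36.5, class-E:73.25, class-F:40.5, class-G:14.5 → nearest is class-G
(-9, 1) — d² to each: class-A:331.25, class-B:24.25, class-C:274.5, class-D:210.5, class-E:130.25, class-F:76.5, class-G:98.5 → nearest is class-B
1 of the 5 points has class-G as nearest.

1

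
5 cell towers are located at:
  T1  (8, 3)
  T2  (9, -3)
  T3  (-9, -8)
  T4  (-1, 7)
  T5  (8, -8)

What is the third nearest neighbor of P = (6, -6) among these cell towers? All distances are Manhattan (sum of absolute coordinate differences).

d(P,T1) = |6−8| + |-6−3| = 2 + 9 = 11
d(P,T2) = |6−9| + |-6−(-3)| = 3 + 3 = 6
d(P,T3) = |6−(-9)| + |-6−(-8)| = 15 + 2 = 17
d(P,T4) = |6−(-1)| + |-6−7| = 7 + 13 = 20
d(P,T5) = |6−8| + |-6−(-8)| = 2 + 2 = 4
Sorted ascending: T5, T2, T1, T3, … — the third-nearest is T1.

T1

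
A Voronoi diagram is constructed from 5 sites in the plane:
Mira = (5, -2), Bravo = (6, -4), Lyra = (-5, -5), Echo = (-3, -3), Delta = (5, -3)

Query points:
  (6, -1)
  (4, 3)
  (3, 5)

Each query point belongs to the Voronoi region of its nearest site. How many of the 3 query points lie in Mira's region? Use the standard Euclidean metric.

(6, -1) — d² to each: Mira:2, Bravo:9, Lyra:137, Echo:85, Delta:5 → nearest is Mira
(4, 3) — d² to each: Mira:26, Bravo:53, Lyra:145, Echo:85, Delta:37 → nearest is Mira
(3, 5) — d² to each: Mira:53, Bravo:90, Lyra:164, Echo:100, Delta:68 → nearest is Mira
3 of the 3 points have Mira as nearest.

3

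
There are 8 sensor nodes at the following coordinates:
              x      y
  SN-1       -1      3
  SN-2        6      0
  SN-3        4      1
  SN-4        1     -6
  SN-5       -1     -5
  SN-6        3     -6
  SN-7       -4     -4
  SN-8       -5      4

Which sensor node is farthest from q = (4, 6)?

Since √ is increasing, it suffices to compare squared distances:
d²(q, SN-1) = 25 + 9 = 34
d²(q, SN-2) = 4 + 36 = 40
d²(q, SN-3) = 0 + 25 = 25
d²(q, SN-4) = 9 + 144 = 153
d²(q, SN-5) = 25 + 121 = 146
d²(q, SN-6) = 1 + 144 = 145
d²(q, SN-7) = 64 + 100 = 164
d²(q, SN-8) = 81 + 4 = 85
The largest is to SN-7.

SN-7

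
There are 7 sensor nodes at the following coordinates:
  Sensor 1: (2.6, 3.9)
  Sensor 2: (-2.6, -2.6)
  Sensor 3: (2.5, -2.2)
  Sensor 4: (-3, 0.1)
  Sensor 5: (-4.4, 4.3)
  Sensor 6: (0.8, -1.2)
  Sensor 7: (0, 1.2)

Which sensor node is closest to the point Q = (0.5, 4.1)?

Sensor 1

Since √ is increasing, it suffices to compare squared distances:
d²(Q, Sensor 1) = 4.41 + 0.04 = 4.45
d²(Q, Sensor 2) = 9.61 + 44.89 = 54.5
d²(Q, Sensor 3) = 4 + 39.69 = 43.69
d²(Q, Sensor 4) = 12.25 + 16 = 28.25
d²(Q, Sensor 5) = 24.01 + 0.04 = 24.05
d²(Q, Sensor 6) = 0.09 + 28.09 = 28.18
d²(Q, Sensor 7) = 0.25 + 8.41 = 8.66
The smallest is to Sensor 1, so Q lies in the Voronoi region of Sensor 1.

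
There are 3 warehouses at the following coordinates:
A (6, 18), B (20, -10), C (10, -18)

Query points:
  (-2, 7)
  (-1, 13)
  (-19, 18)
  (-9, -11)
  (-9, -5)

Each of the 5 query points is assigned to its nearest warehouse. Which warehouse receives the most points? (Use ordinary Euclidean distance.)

(-2, 7) — d² to each: A:185, B:773, C:769 → nearest is A
(-1, 13) — d² to each: A:74, B:970, C:1082 → nearest is A
(-19, 18) — d² to each: A:625, B:2305, C:2137 → nearest is A
(-9, -11) — d² to each: A:1066, B:842, C:410 → nearest is C
(-9, -5) — d² to each: A:754, B:866, C:530 → nearest is C
Tally — A:3, C:2. A captures the most (3).

A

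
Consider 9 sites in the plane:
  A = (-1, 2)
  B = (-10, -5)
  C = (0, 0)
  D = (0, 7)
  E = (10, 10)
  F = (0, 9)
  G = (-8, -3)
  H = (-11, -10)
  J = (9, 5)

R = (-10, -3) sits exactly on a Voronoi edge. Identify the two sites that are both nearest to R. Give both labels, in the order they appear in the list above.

Squared distances from R to each site:
|RA|² = (-10−(-1))² + (-3−2)² = 81 + 25 = 106
|RB|² = (-10−(-10))² + (-3−(-5))² = 0 + 4 = 4
|RC|² = (-10−0)² + (-3−0)² = 100 + 9 = 109
|RD|² = (-10−0)² + (-3−7)² = 100 + 100 = 200
|RE|² = (-10−10)² + (-3−10)² = 400 + 169 = 569
|RF|² = (-10−0)² + (-3−9)² = 100 + 144 = 244
|RG|² = (-10−(-8))² + (-3−(-3))² = 4 + 0 = 4
|RH|² = (-10−(-11))² + (-3−(-10))² = 1 + 49 = 50
|RJ|² = (-10−9)² + (-3−5)² = 361 + 64 = 425
R is equidistant from B and G (both at squared distance 4), and every other site is strictly farther — so R lies on the B–G Voronoi edge.

B and G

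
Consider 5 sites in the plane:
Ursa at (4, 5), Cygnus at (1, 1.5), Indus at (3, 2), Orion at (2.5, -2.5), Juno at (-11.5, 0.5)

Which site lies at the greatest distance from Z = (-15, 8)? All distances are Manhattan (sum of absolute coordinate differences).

d(Z, Ursa) = |-15−4| + |8−5| = 19 + 3 = 22
d(Z, Cygnus) = |-15−1| + |8−1.5| = 16 + 6.5 = 22.5
d(Z, Indus) = |-15−3| + |8−2| = 18 + 6 = 24
d(Z, Orion) = |-15−2.5| + |8−(-2.5)| = 17.5 + 10.5 = 28
d(Z, Juno) = |-15−(-11.5)| + |8−0.5| = 3.5 + 7.5 = 11
The largest is to Orion.

Orion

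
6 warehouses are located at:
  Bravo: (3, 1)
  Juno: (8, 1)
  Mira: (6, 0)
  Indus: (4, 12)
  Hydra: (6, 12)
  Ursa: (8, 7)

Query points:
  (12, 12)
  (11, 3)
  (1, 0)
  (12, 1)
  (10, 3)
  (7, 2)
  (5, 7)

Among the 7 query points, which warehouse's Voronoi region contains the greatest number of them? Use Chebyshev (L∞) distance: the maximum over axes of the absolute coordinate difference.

Juno

(12, 12) — d to each: Bravo:11, Juno:11, Mira:12, Indus:8, Hydra:6, Ursa:5 → nearest is Ursa
(11, 3) — d to each: Bravo:8, Juno:3, Mira:5, Indus:9, Hydra:9, Ursa:4 → nearest is Juno
(1, 0) — d to each: Bravo:2, Juno:7, Mira:5, Indus:12, Hydra:12, Ursa:7 → nearest is Bravo
(12, 1) — d to each: Bravo:9, Juno:4, Mira:6, Indus:11, Hydra:11, Ursa:6 → nearest is Juno
(10, 3) — d to each: Bravo:7, Juno:2, Mira:4, Indus:9, Hydra:9, Ursa:4 → nearest is Juno
(7, 2) — d to each: Bravo:4, Juno:1, Mira:2, Indus:10, Hydra:10, Ursa:5 → nearest is Juno
(5, 7) — d to each: Bravo:6, Juno:6, Mira:7, Indus:5, Hydra:5, Ursa:3 → nearest is Ursa
Tally — Bravo:1, Juno:4, Ursa:2. Juno captures the most (4).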